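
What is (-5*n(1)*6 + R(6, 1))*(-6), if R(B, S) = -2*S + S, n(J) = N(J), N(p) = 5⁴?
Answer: 112506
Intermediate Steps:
N(p) = 625
n(J) = 625
R(B, S) = -S
(-5*n(1)*6 + R(6, 1))*(-6) = (-5*625*6 - 1*1)*(-6) = (-3125*6 - 1)*(-6) = (-18750 - 1)*(-6) = -18751*(-6) = 112506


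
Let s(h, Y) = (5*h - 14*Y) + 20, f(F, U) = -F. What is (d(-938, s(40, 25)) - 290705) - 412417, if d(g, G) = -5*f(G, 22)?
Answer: -703772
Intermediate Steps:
s(h, Y) = 20 - 14*Y + 5*h (s(h, Y) = (-14*Y + 5*h) + 20 = 20 - 14*Y + 5*h)
d(g, G) = 5*G (d(g, G) = -(-5)*G = 5*G)
(d(-938, s(40, 25)) - 290705) - 412417 = (5*(20 - 14*25 + 5*40) - 290705) - 412417 = (5*(20 - 350 + 200) - 290705) - 412417 = (5*(-130) - 290705) - 412417 = (-650 - 290705) - 412417 = -291355 - 412417 = -703772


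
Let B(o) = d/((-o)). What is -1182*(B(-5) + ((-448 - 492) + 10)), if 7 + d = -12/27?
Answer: 16515298/15 ≈ 1.1010e+6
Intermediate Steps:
d = -67/9 (d = -7 - 12/27 = -7 - 12*1/27 = -7 - 4/9 = -67/9 ≈ -7.4444)
B(o) = 67/(9*o) (B(o) = -67*(-1/o)/9 = -(-67)/(9*o) = 67/(9*o))
-1182*(B(-5) + ((-448 - 492) + 10)) = -1182*((67/9)/(-5) + ((-448 - 492) + 10)) = -1182*((67/9)*(-1/5) + (-940 + 10)) = -1182*(-67/45 - 930) = -1182*(-41917/45) = 16515298/15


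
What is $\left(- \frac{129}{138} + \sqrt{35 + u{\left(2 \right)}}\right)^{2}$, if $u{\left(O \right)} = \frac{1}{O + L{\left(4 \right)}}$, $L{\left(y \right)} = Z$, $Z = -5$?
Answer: $\frac{225611}{6348} - \frac{86 \sqrt{78}}{69} \approx 24.533$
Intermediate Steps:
$L{\left(y \right)} = -5$
$u{\left(O \right)} = \frac{1}{-5 + O}$ ($u{\left(O \right)} = \frac{1}{O - 5} = \frac{1}{-5 + O}$)
$\left(- \frac{129}{138} + \sqrt{35 + u{\left(2 \right)}}\right)^{2} = \left(- \frac{129}{138} + \sqrt{35 + \frac{1}{-5 + 2}}\right)^{2} = \left(\left(-129\right) \frac{1}{138} + \sqrt{35 + \frac{1}{-3}}\right)^{2} = \left(- \frac{43}{46} + \sqrt{35 - \frac{1}{3}}\right)^{2} = \left(- \frac{43}{46} + \sqrt{\frac{104}{3}}\right)^{2} = \left(- \frac{43}{46} + \frac{2 \sqrt{78}}{3}\right)^{2}$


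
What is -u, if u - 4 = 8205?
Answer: -8209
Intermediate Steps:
u = 8209 (u = 4 + 8205 = 8209)
-u = -1*8209 = -8209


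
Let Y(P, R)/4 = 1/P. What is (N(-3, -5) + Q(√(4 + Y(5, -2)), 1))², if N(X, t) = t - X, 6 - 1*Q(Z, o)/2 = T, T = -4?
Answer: 324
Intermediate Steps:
Y(P, R) = 4/P
Q(Z, o) = 20 (Q(Z, o) = 12 - 2*(-4) = 12 + 8 = 20)
(N(-3, -5) + Q(√(4 + Y(5, -2)), 1))² = ((-5 - 1*(-3)) + 20)² = ((-5 + 3) + 20)² = (-2 + 20)² = 18² = 324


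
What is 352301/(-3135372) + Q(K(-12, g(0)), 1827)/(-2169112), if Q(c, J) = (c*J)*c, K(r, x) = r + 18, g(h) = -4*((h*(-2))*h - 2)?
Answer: -121300001737/850121628708 ≈ -0.14269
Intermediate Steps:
g(h) = 8 + 8*h**2 (g(h) = -4*((-2*h)*h - 2) = -4*(-2*h**2 - 2) = -4*(-2 - 2*h**2) = 8 + 8*h**2)
K(r, x) = 18 + r
Q(c, J) = J*c**2 (Q(c, J) = (J*c)*c = J*c**2)
352301/(-3135372) + Q(K(-12, g(0)), 1827)/(-2169112) = 352301/(-3135372) + (1827*(18 - 12)**2)/(-2169112) = 352301*(-1/3135372) + (1827*6**2)*(-1/2169112) = -352301/3135372 + (1827*36)*(-1/2169112) = -352301/3135372 + 65772*(-1/2169112) = -352301/3135372 - 16443/542278 = -121300001737/850121628708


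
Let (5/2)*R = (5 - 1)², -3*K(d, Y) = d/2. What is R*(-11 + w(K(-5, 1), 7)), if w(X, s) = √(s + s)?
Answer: -352/5 + 32*√14/5 ≈ -46.453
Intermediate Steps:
K(d, Y) = -d/6 (K(d, Y) = -d/(3*2) = -d/6)
w(X, s) = √2*√s (w(X, s) = √(2*s) = √2*√s)
R = 32/5 (R = 2*(5 - 1)²/5 = (⅖)*4² = (⅖)*16 = 32/5 ≈ 6.4000)
R*(-11 + w(K(-5, 1), 7)) = 32*(-11 + √2*√7)/5 = 32*(-11 + √14)/5 = -352/5 + 32*√14/5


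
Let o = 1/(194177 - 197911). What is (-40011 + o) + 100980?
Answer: 227658245/3734 ≈ 60969.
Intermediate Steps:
o = -1/3734 (o = 1/(-3734) = -1/3734 ≈ -0.00026781)
(-40011 + o) + 100980 = (-40011 - 1/3734) + 100980 = -149401075/3734 + 100980 = 227658245/3734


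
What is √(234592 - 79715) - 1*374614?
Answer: -374614 + √154877 ≈ -3.7422e+5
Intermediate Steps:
√(234592 - 79715) - 1*374614 = √154877 - 374614 = -374614 + √154877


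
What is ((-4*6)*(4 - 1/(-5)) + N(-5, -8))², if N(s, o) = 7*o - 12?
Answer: 712336/25 ≈ 28493.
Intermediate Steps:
N(s, o) = -12 + 7*o
((-4*6)*(4 - 1/(-5)) + N(-5, -8))² = ((-4*6)*(4 - 1/(-5)) + (-12 + 7*(-8)))² = (-24*(4 - 1*(-⅕)) + (-12 - 56))² = (-24*(4 + ⅕) - 68)² = (-24*21/5 - 68)² = (-504/5 - 68)² = (-844/5)² = 712336/25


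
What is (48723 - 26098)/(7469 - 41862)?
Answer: -22625/34393 ≈ -0.65784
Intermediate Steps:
(48723 - 26098)/(7469 - 41862) = 22625/(-34393) = 22625*(-1/34393) = -22625/34393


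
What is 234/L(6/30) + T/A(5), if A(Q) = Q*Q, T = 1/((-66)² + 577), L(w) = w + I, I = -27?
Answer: -72145058/8262775 ≈ -8.7313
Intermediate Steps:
L(w) = -27 + w (L(w) = w - 27 = -27 + w)
T = 1/4933 (T = 1/(4356 + 577) = 1/4933 ≈ 0.00020272)
A(Q) = Q²
234/L(6/30) + T/A(5) = 234/(-27 + 6/30) + 1/(4933*(5²)) = 234/(-27 + 6*(1/30)) + (1/4933)/25 = 234/(-27 + ⅕) + (1/4933)*(1/25) = 234/(-134/5) + 1/123325 = 234*(-5/134) + 1/123325 = -585/67 + 1/123325 = -72145058/8262775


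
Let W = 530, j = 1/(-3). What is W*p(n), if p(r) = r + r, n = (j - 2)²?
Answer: 51940/9 ≈ 5771.1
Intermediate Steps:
j = -⅓ ≈ -0.33333
n = 49/9 (n = (-⅓ - 2)² = (-7/3)² = 49/9 ≈ 5.4444)
p(r) = 2*r
W*p(n) = 530*(2*(49/9)) = 530*(98/9) = 51940/9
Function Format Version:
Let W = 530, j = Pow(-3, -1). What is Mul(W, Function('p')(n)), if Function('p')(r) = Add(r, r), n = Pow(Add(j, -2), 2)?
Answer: Rational(51940, 9) ≈ 5771.1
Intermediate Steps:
j = Rational(-1, 3) ≈ -0.33333
n = Rational(49, 9) (n = Pow(Add(Rational(-1, 3), -2), 2) = Pow(Rational(-7, 3), 2) = Rational(49, 9) ≈ 5.4444)
Function('p')(r) = Mul(2, r)
Mul(W, Function('p')(n)) = Mul(530, Mul(2, Rational(49, 9))) = Mul(530, Rational(98, 9)) = Rational(51940, 9)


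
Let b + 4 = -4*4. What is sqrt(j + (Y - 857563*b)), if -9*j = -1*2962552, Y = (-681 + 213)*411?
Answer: 2*sqrt(38898190)/3 ≈ 4157.9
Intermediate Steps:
b = -20 (b = -4 - 4*4 = -4 - 16 = -20)
Y = -192348 (Y = -468*411 = -192348)
j = 2962552/9 (j = -(-1)*2962552/9 = -1/9*(-2962552) = 2962552/9 ≈ 3.2917e+5)
sqrt(j + (Y - 857563*b)) = sqrt(2962552/9 + (-192348 - 857563*(-20))) = sqrt(2962552/9 + (-192348 - 1*(-17151260))) = sqrt(2962552/9 + (-192348 + 17151260)) = sqrt(2962552/9 + 16958912) = sqrt(155592760/9) = 2*sqrt(38898190)/3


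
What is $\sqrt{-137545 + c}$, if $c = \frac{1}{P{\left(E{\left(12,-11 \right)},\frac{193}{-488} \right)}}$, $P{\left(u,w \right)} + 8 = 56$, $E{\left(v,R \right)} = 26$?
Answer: $\frac{i \sqrt{19806477}}{12} \approx 370.87 i$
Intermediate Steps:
$P{\left(u,w \right)} = 48$ ($P{\left(u,w \right)} = -8 + 56 = 48$)
$c = \frac{1}{48} \approx 0.020833$
$\sqrt{-137545 + c} = \sqrt{-137545 + \frac{1}{48}} = \sqrt{- \frac{6602159}{48}} = \frac{i \sqrt{19806477}}{12}$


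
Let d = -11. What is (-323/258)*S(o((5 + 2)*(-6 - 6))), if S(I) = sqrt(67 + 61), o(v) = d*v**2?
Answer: -1292*sqrt(2)/129 ≈ -14.164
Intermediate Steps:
o(v) = -11*v**2
S(I) = 8*sqrt(2) (S(I) = sqrt(128) = 8*sqrt(2))
(-323/258)*S(o((5 + 2)*(-6 - 6))) = (-323/258)*(8*sqrt(2)) = (-323*1/258)*(8*sqrt(2)) = -1292*sqrt(2)/129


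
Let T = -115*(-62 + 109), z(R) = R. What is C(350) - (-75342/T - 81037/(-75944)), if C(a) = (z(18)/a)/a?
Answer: -3429842708867/228561235000 ≈ -15.006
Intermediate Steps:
T = -5405 (T = -115*47 = -5405)
C(a) = 18/a² (C(a) = (18/a)/a = 18/a²)
C(350) - (-75342/T - 81037/(-75944)) = 18/350² - (-75342/(-5405) - 81037/(-75944)) = 18*(1/122500) - (-75342*(-1/5405) - 81037*(-1/75944)) = 9/61250 - (75342/5405 + 7367/6904) = 9/61250 - 1*559979803/37316120 = 9/61250 - 559979803/37316120 = -3429842708867/228561235000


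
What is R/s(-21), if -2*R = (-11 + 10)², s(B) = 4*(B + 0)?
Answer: 1/168 ≈ 0.0059524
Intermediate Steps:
s(B) = 4*B
R = -½ (R = -(-11 + 10)²/2 = -½*(-1)² = -½*1 = -½ ≈ -0.50000)
R/s(-21) = -1/(2*(4*(-21))) = -½/(-84) = -½*(-1/84) = 1/168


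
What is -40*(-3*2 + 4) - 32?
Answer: 48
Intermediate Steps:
-40*(-3*2 + 4) - 32 = -40*(-6 + 4) - 32 = -40*(-2) - 32 = 80 - 32 = 48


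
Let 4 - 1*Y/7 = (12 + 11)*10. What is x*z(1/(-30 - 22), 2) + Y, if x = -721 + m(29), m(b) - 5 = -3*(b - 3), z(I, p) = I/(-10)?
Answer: -411717/260 ≈ -1583.5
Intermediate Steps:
z(I, p) = -I/10 (z(I, p) = I*(-1/10) = -I/10)
m(b) = 14 - 3*b (m(b) = 5 - 3*(b - 3) = 5 - 3*(-3 + b) = 5 + (9 - 3*b) = 14 - 3*b)
x = -794 (x = -721 + (14 - 3*29) = -721 + (14 - 87) = -721 - 73 = -794)
Y = -1582 (Y = 28 - 7*(12 + 11)*10 = 28 - 161*10 = 28 - 7*230 = 28 - 1610 = -1582)
x*z(1/(-30 - 22), 2) + Y = -(-397)/(5*(-30 - 22)) - 1582 = -(-397)/(5*(-52)) - 1582 = -(-397)*(-1)/(5*52) - 1582 = -794*1/520 - 1582 = -397/260 - 1582 = -411717/260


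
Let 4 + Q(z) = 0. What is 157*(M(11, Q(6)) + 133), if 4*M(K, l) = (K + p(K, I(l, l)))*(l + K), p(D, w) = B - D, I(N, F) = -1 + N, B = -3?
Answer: 80227/4 ≈ 20057.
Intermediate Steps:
Q(z) = -4 (Q(z) = -4 + 0 = -4)
p(D, w) = -3 - D
M(K, l) = -3*K/4 - 3*l/4 (M(K, l) = ((K + (-3 - K))*(l + K))/4 = (-3*(K + l))/4 = (-3*K - 3*l)/4 = -3*K/4 - 3*l/4)
157*(M(11, Q(6)) + 133) = 157*((-3/4*11 - 3/4*(-4)) + 133) = 157*((-33/4 + 3) + 133) = 157*(-21/4 + 133) = 157*(511/4) = 80227/4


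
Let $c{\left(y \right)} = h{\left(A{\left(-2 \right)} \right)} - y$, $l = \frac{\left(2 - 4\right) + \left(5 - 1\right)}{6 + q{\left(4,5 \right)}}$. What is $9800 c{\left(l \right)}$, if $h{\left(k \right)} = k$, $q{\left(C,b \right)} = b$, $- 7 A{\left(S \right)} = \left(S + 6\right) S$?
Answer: $\frac{103600}{11} \approx 9418.2$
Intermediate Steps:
$A{\left(S \right)} = - \frac{S \left(6 + S\right)}{7}$ ($A{\left(S \right)} = - \frac{\left(S + 6\right) S}{7} = - \frac{\left(6 + S\right) S}{7} = - \frac{S \left(6 + S\right)}{7}$)
$l = \frac{2}{11}$ ($l = \frac{\left(2 - 4\right) + \left(5 - 1\right)}{6 + 5} = \frac{-2 + \left(5 - 1\right)}{11} = \left(-2 + 4\right) \frac{1}{11} = 2 \cdot \frac{1}{11} = \frac{2}{11} \approx 0.18182$)
$c{\left(y \right)} = \frac{8}{7} - y$ ($c{\left(y \right)} = \left(- \frac{1}{7}\right) \left(-2\right) \left(6 - 2\right) - y = \left(- \frac{1}{7}\right) \left(-2\right) 4 - y = \frac{8}{7} - y$)
$9800 c{\left(l \right)} = 9800 \left(\frac{8}{7} - \frac{2}{11}\right) = 9800 \cdot \frac{74}{77} = \frac{103600}{11}$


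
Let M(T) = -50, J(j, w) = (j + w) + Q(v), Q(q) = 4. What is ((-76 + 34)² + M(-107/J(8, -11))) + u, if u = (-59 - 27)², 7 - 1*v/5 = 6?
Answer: 9110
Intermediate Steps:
v = 5 (v = 35 - 5*6 = 35 - 30 = 5)
J(j, w) = 4 + j + w (J(j, w) = (j + w) + 4 = 4 + j + w)
u = 7396 (u = (-86)² = 7396)
((-76 + 34)² + M(-107/J(8, -11))) + u = ((-76 + 34)² - 50) + 7396 = ((-42)² - 50) + 7396 = (1764 - 50) + 7396 = 1714 + 7396 = 9110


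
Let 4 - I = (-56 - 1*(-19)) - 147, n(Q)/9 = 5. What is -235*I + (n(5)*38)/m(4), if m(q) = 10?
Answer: -44009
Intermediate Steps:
n(Q) = 45 (n(Q) = 9*5 = 45)
I = 188 (I = 4 - ((-56 - 1*(-19)) - 147) = 4 - ((-56 + 19) - 147) = 4 - (-37 - 147) = 4 - 1*(-184) = 4 + 184 = 188)
-235*I + (n(5)*38)/m(4) = -235/(1/188) + (45*38)/10 = -235/1/188 + 1710*(⅒) = -235*188 + 171 = -44180 + 171 = -44009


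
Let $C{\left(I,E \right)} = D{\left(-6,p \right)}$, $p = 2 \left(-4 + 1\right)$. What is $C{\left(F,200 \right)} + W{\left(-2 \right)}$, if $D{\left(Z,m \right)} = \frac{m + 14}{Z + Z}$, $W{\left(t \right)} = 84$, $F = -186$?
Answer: $\frac{250}{3} \approx 83.333$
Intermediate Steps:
$p = -6$ ($p = 2 \left(-3\right) = -6$)
$D{\left(Z,m \right)} = \frac{14 + m}{2 Z}$
$C{\left(I,E \right)} = - \frac{2}{3}$ ($C{\left(I,E \right)} = \frac{14 - 6}{2 \left(-6\right)} = \frac{1}{2} \left(- \frac{1}{6}\right) 8 = - \frac{2}{3}$)
$C{\left(F,200 \right)} + W{\left(-2 \right)} = - \frac{2}{3} + 84 = \frac{250}{3}$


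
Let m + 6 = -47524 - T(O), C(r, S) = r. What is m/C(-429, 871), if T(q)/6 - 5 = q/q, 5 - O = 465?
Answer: 47566/429 ≈ 110.88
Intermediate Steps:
O = -460 (O = 5 - 1*465 = 5 - 465 = -460)
T(q) = 36 (T(q) = 30 + 6*(q/q) = 30 + 6*1 = 30 + 6 = 36)
m = -47566 (m = -6 + (-47524 - 1*36) = -6 + (-47524 - 36) = -6 - 47560 = -47566)
m/C(-429, 871) = -47566/(-429) = -47566*(-1/429) = 47566/429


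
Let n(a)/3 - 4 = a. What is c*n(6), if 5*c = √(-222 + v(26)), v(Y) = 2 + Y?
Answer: 6*I*√194 ≈ 83.57*I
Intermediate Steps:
n(a) = 12 + 3*a
c = I*√194/5 (c = √(-222 + (2 + 26))/5 = √(-222 + 28)/5 = √(-194)/5 = (I*√194)/5 = I*√194/5 ≈ 2.7857*I)
c*n(6) = (I*√194/5)*(12 + 3*6) = (I*√194/5)*(12 + 18) = (I*√194/5)*30 = 6*I*√194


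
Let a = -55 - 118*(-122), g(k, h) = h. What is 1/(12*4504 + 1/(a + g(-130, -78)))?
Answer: 14263/770886625 ≈ 1.8502e-5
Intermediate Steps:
a = 14341 (a = -55 + 14396 = 14341)
1/(12*4504 + 1/(a + g(-130, -78))) = 1/(12*4504 + 1/(14341 - 78)) = 1/(54048 + 1/14263) = 1/(770886625/14263) = 14263/770886625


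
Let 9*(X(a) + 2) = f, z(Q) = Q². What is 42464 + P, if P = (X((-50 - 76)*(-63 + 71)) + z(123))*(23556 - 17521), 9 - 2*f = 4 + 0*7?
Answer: 1644040537/18 ≈ 9.1336e+7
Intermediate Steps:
f = 5/2 (f = 9/2 - (4 + 0*7)/2 = 9/2 - (4 + 0)/2 = 9/2 - ½*4 = 9/2 - 2 = 5/2 ≈ 2.5000)
X(a) = -31/18 (X(a) = -2 + (⅑)*(5/2) = -2 + 5/18 = -31/18)
P = 1643276185/18 (P = (-31/18 + 123²)*(23556 - 17521) = (-31/18 + 15129)*6035 = (272291/18)*6035 = 1643276185/18 ≈ 9.1293e+7)
42464 + P = 42464 + 1643276185/18 = 1644040537/18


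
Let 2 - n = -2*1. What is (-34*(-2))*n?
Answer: 272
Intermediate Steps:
n = 4 (n = 2 - (-2) = 2 - 1*(-2) = 2 + 2 = 4)
(-34*(-2))*n = -34*(-2)*4 = 68*4 = 272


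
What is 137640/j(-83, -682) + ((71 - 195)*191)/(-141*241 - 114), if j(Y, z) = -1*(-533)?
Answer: 4705459372/18172635 ≈ 258.93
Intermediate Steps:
j(Y, z) = 533
137640/j(-83, -682) + ((71 - 195)*191)/(-141*241 - 114) = 137640/533 + ((71 - 195)*191)/(-141*241 - 114) = 137640*(1/533) + (-124*191)/(-33981 - 114) = 137640/533 - 23684/(-34095) = 137640/533 - 23684*(-1/34095) = 137640/533 + 23684/34095 = 4705459372/18172635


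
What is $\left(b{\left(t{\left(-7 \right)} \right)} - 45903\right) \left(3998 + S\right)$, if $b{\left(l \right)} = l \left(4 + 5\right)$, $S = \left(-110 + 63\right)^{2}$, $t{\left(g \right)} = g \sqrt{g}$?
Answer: $-284919921 - 391041 i \sqrt{7} \approx -2.8492 \cdot 10^{8} - 1.0346 \cdot 10^{6} i$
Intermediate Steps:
$t{\left(g \right)} = g^{\frac{3}{2}}$
$S = 2209$ ($S = \left(-47\right)^{2} = 2209$)
$b{\left(l \right)} = 9 l$ ($b{\left(l \right)} = l 9 = 9 l$)
$\left(b{\left(t{\left(-7 \right)} \right)} - 45903\right) \left(3998 + S\right) = \left(9 \left(-7\right)^{\frac{3}{2}} - 45903\right) \left(3998 + 2209\right) = \left(9 \left(- 7 i \sqrt{7}\right) - 45903\right) 6207 = \left(- 63 i \sqrt{7} - 45903\right) 6207 = \left(-45903 - 63 i \sqrt{7}\right) 6207 = -284919921 - 391041 i \sqrt{7}$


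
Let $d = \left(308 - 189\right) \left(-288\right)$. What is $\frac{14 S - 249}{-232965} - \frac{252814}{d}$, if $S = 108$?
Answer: $\frac{3269640443}{443565360} \approx 7.3713$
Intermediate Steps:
$d = -34272$ ($d = 119 \left(-288\right) = -34272$)
$\frac{14 S - 249}{-232965} - \frac{252814}{d} = \frac{14 \cdot 108 - 249}{-232965} - \frac{252814}{-34272} = \left(1512 - 249\right) \left(- \frac{1}{232965}\right) - - \frac{126407}{17136} = 1263 \left(- \frac{1}{232965}\right) + \frac{126407}{17136} = - \frac{421}{77655} + \frac{126407}{17136} = \frac{3269640443}{443565360}$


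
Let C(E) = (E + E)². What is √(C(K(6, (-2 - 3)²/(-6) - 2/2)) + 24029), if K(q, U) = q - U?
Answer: 5*√8830/3 ≈ 156.61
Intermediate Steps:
C(E) = 4*E² (C(E) = (2*E)² = 4*E²)
√(C(K(6, (-2 - 3)²/(-6) - 2/2)) + 24029) = √(4*(6 - ((-2 - 3)²/(-6) - 2/2))² + 24029) = √(4*(6 - ((-5)²*(-⅙) - 2*½))² + 24029) = √(4*(6 - (25*(-⅙) - 1))² + 24029) = √(4*(6 - (-25/6 - 1))² + 24029) = √(4*(6 - 1*(-31/6))² + 24029) = √(4*(6 + 31/6)² + 24029) = √(4*(67/6)² + 24029) = √(4*(4489/36) + 24029) = √(4489/9 + 24029) = √(220750/9) = 5*√8830/3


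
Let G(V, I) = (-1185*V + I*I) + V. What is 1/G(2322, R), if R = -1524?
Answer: -1/426672 ≈ -2.3437e-6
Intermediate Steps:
G(V, I) = I² - 1184*V (G(V, I) = (-1185*V + I²) + V = (I² - 1185*V) + V = I² - 1184*V)
1/G(2322, R) = 1/((-1524)² - 1184*2322) = 1/(2322576 - 2749248) = 1/(-426672) = -1/426672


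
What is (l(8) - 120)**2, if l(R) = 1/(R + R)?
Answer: 3682561/256 ≈ 14385.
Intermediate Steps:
l(R) = 1/(2*R)
(l(8) - 120)**2 = ((1/2)/8 - 120)**2 = ((1/2)*(1/8) - 120)**2 = (1/16 - 120)**2 = (-1919/16)**2 = 3682561/256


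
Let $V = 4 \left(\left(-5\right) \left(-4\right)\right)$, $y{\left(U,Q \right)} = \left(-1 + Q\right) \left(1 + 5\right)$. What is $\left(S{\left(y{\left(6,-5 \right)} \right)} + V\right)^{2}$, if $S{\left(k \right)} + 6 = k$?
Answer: $1444$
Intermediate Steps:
$y{\left(U,Q \right)} = -6 + 6 Q$ ($y{\left(U,Q \right)} = \left(-1 + Q\right) 6 = -6 + 6 Q$)
$S{\left(k \right)} = -6 + k$
$V = 80$ ($V = 4 \cdot 20 = 80$)
$\left(S{\left(y{\left(6,-5 \right)} \right)} + V\right)^{2} = \left(\left(-6 + \left(-6 + 6 \left(-5\right)\right)\right) + 80\right)^{2} = \left(\left(-6 - 36\right) + 80\right)^{2} = \left(-42 + 80\right)^{2} = 38^{2} = 1444$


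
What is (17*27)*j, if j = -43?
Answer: -19737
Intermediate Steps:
(17*27)*j = (17*27)*(-43) = 459*(-43) = -19737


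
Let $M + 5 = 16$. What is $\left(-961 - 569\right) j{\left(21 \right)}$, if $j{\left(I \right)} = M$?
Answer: $-16830$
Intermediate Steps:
$M = 11$ ($M = -5 + 16 = 11$)
$j{\left(I \right)} = 11$
$\left(-961 - 569\right) j{\left(21 \right)} = \left(-961 - 569\right) 11 = \left(-1530\right) 11 = -16830$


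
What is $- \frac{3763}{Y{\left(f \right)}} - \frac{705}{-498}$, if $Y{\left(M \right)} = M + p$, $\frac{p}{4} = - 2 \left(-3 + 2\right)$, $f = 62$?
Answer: $- \frac{152052}{2905} \approx -52.341$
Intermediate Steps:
$p = 8$ ($p = 4 \left(- 2 \left(-3 + 2\right)\right) = 4 \left(\left(-2\right) \left(-1\right)\right) = 4 \cdot 2 = 8$)
$Y{\left(M \right)} = 8 + M$ ($Y{\left(M \right)} = M + 8 = 8 + M$)
$- \frac{3763}{Y{\left(f \right)}} - \frac{705}{-498} = - \frac{3763}{8 + 62} - \frac{705}{-498} = - \frac{3763}{70} - - \frac{235}{166} = \left(-3763\right) \frac{1}{70} + \frac{235}{166} = - \frac{3763}{70} + \frac{235}{166} = - \frac{152052}{2905}$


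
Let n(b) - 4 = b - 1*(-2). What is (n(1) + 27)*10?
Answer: 340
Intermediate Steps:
n(b) = 6 + b (n(b) = 4 + (b - 1*(-2)) = 4 + (b + 2) = 4 + (2 + b) = 6 + b)
(n(1) + 27)*10 = ((6 + 1) + 27)*10 = (7 + 27)*10 = 34*10 = 340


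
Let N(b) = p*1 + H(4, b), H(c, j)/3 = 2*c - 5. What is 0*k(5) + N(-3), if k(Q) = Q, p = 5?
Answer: 14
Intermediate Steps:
H(c, j) = -15 + 6*c (H(c, j) = 3*(2*c - 5) = 3*(-5 + 2*c) = -15 + 6*c)
N(b) = 14 (N(b) = 5*1 + (-15 + 6*4) = 5 + (-15 + 24) = 5 + 9 = 14)
0*k(5) + N(-3) = 0*5 + 14 = 0 + 14 = 14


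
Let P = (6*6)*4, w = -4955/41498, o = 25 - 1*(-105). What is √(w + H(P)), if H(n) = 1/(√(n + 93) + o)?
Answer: √(-25008852696 - 205622590*√237)/(41498*√(130 + √237)) ≈ 0.33545*I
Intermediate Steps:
o = 130 (o = 25 + 105 = 130)
w = -4955/41498 (w = -4955*1/41498 = -4955/41498 ≈ -0.11940)
P = 144 (P = 36*4 = 144)
H(n) = 1/(130 + √(93 + n)) (H(n) = 1/(√(n + 93) + 130) = 1/(√(93 + n) + 130) = 1/(130 + √(93 + n)))
√(w + H(P)) = √(-4955/41498 + 1/(130 + √(93 + 144))) = √(-4955/41498 + 1/(130 + √237))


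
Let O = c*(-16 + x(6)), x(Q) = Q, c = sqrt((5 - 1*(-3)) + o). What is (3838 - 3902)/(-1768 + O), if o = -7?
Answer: 32/889 ≈ 0.035995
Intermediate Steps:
c = 1 (c = sqrt((5 - 1*(-3)) - 7) = sqrt((5 + 3) - 7) = sqrt(8 - 7) = sqrt(1) = 1)
O = -10 (O = 1*(-16 + 6) = 1*(-10) = -10)
(3838 - 3902)/(-1768 + O) = (3838 - 3902)/(-1768 - 10) = -64/(-1778) = -64*(-1/1778) = 32/889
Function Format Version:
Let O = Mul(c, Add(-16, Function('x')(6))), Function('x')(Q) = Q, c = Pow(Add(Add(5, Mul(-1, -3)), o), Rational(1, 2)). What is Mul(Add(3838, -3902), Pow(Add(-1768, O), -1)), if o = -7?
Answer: Rational(32, 889) ≈ 0.035995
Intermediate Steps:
c = 1 (c = Pow(Add(Add(5, Mul(-1, -3)), -7), Rational(1, 2)) = Pow(Add(Add(5, 3), -7), Rational(1, 2)) = Pow(Add(8, -7), Rational(1, 2)) = Pow(1, Rational(1, 2)) = 1)
O = -10 (O = Mul(1, Add(-16, 6)) = Mul(1, -10) = -10)
Mul(Add(3838, -3902), Pow(Add(-1768, O), -1)) = Mul(Add(3838, -3902), Pow(Add(-1768, -10), -1)) = Mul(-64, Pow(-1778, -1)) = Mul(-64, Rational(-1, 1778)) = Rational(32, 889)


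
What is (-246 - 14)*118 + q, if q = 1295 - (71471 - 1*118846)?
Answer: 17990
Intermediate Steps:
q = 48670 (q = 1295 - (71471 - 118846) = 1295 - 1*(-47375) = 1295 + 47375 = 48670)
(-246 - 14)*118 + q = (-246 - 14)*118 + 48670 = -260*118 + 48670 = -30680 + 48670 = 17990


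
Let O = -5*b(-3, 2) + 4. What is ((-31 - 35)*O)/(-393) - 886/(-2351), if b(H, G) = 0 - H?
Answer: -452876/307981 ≈ -1.4705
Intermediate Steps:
b(H, G) = -H
O = -11 (O = -(-5)*(-3) + 4 = -5*3 + 4 = -15 + 4 = -11)
((-31 - 35)*O)/(-393) - 886/(-2351) = ((-31 - 35)*(-11))/(-393) - 886/(-2351) = -66*(-11)*(-1/393) - 886*(-1/2351) = 726*(-1/393) + 886/2351 = -242/131 + 886/2351 = -452876/307981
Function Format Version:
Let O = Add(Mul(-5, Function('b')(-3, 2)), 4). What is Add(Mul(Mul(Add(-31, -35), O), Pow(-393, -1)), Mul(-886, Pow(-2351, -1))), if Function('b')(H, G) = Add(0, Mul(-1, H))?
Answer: Rational(-452876, 307981) ≈ -1.4705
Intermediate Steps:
Function('b')(H, G) = Mul(-1, H)
O = -11 (O = Add(Mul(-5, Mul(-1, -3)), 4) = Add(Mul(-5, 3), 4) = Add(-15, 4) = -11)
Add(Mul(Mul(Add(-31, -35), O), Pow(-393, -1)), Mul(-886, Pow(-2351, -1))) = Add(Mul(Mul(Add(-31, -35), -11), Pow(-393, -1)), Mul(-886, Pow(-2351, -1))) = Add(Mul(Mul(-66, -11), Rational(-1, 393)), Mul(-886, Rational(-1, 2351))) = Add(Mul(726, Rational(-1, 393)), Rational(886, 2351)) = Add(Rational(-242, 131), Rational(886, 2351)) = Rational(-452876, 307981)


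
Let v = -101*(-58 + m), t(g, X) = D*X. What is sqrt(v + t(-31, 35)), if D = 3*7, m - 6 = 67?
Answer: 2*I*sqrt(195) ≈ 27.928*I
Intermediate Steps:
m = 73 (m = 6 + 67 = 73)
D = 21
t(g, X) = 21*X
v = -1515 (v = -101*(-58 + 73) = -101*15 = -1515)
sqrt(v + t(-31, 35)) = sqrt(-1515 + 21*35) = sqrt(-1515 + 735) = sqrt(-780) = 2*I*sqrt(195)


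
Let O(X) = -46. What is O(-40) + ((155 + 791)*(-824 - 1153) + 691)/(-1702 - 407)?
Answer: 1772537/2109 ≈ 840.46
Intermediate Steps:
O(-40) + ((155 + 791)*(-824 - 1153) + 691)/(-1702 - 407) = -46 + ((155 + 791)*(-824 - 1153) + 691)/(-1702 - 407) = -46 + (946*(-1977) + 691)/(-2109) = -46 + (-1870242 + 691)*(-1/2109) = -46 - 1869551*(-1/2109) = -46 + 1869551/2109 = 1772537/2109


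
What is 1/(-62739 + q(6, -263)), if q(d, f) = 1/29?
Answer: -29/1819430 ≈ -1.5939e-5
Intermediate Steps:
q(d, f) = 1/29
1/(-62739 + q(6, -263)) = 1/(-62739 + 1/29) = 1/(-1819430/29) = -29/1819430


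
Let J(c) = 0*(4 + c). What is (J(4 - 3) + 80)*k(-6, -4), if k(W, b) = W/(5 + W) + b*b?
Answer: 1760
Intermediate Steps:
J(c) = 0
k(W, b) = b² + W/(5 + W) (k(W, b) = W/(5 + W) + b² = b² + W/(5 + W))
(J(4 - 3) + 80)*k(-6, -4) = (0 + 80)*((-6 + 5*(-4)² - 6*(-4)²)/(5 - 6)) = 80*((-6 + 5*16 - 6*16)/(-1)) = 80*(-(-6 + 80 - 96)) = 80*(-1*(-22)) = 80*22 = 1760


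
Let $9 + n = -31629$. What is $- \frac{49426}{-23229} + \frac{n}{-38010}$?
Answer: $\frac{435600227}{147155715} \approx 2.9601$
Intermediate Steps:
$n = -31638$ ($n = -9 - 31629 = -31638$)
$- \frac{49426}{-23229} + \frac{n}{-38010} = - \frac{49426}{-23229} - \frac{31638}{-38010} = \left(-49426\right) \left(- \frac{1}{23229}\right) - - \frac{5273}{6335} = \frac{49426}{23229} + \frac{5273}{6335} = \frac{435600227}{147155715}$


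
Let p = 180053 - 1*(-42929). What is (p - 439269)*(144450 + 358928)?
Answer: -108874117486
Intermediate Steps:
p = 222982 (p = 180053 + 42929 = 222982)
(p - 439269)*(144450 + 358928) = (222982 - 439269)*(144450 + 358928) = -216287*503378 = -108874117486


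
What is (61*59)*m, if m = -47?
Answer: -169153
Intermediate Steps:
(61*59)*m = (61*59)*(-47) = 3599*(-47) = -169153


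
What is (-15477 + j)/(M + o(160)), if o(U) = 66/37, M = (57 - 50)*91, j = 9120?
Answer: -1443/145 ≈ -9.9517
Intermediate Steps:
M = 637 (M = 7*91 = 637)
o(U) = 66/37 (o(U) = 66*(1/37) = 66/37)
(-15477 + j)/(M + o(160)) = (-15477 + 9120)/(637 + 66/37) = -6357/23635/37 = -6357*37/23635 = -1443/145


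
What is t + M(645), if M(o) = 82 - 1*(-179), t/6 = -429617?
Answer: -2577441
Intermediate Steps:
t = -2577702 (t = 6*(-429617) = -2577702)
M(o) = 261 (M(o) = 82 + 179 = 261)
t + M(645) = -2577702 + 261 = -2577441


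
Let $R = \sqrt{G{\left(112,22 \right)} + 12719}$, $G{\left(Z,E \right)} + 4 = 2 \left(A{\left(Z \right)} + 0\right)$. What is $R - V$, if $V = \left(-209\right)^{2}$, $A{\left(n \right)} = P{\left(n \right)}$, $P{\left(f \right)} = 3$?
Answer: $-43681 + \sqrt{12721} \approx -43568.0$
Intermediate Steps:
$A{\left(n \right)} = 3$
$G{\left(Z,E \right)} = 2$ ($G{\left(Z,E \right)} = -4 + 2 \left(3 + 0\right) = -4 + 2 \cdot 3 = -4 + 6 = 2$)
$R = \sqrt{12721}$ ($R = \sqrt{2 + 12719} = \sqrt{12721} \approx 112.79$)
$V = 43681$
$R - V = \sqrt{12721} - 43681 = -43681 + \sqrt{12721}$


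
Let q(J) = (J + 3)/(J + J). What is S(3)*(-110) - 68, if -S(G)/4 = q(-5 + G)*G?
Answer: -398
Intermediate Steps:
q(J) = (3 + J)/(2*J) (q(J) = (3 + J)/((2*J)) = (3 + J)*(1/(2*J)) = (3 + J)/(2*J))
S(G) = -2*G*(-2 + G)/(-5 + G) (S(G) = -4*(3 + (-5 + G))/(2*(-5 + G))*G = -4*(-2 + G)/(2*(-5 + G))*G = -2*G*(-2 + G)/(-5 + G))
S(3)*(-110) - 68 = (2*3*(2 - 1*3)/(-5 + 3))*(-110) - 68 = (2*3*(2 - 3)/(-2))*(-110) - 68 = (2*3*(-1/2)*(-1))*(-110) - 68 = 3*(-110) - 68 = -330 - 68 = -398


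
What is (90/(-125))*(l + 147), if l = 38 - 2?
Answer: -3294/25 ≈ -131.76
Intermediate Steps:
l = 36
(90/(-125))*(l + 147) = (90/(-125))*(36 + 147) = (90*(-1/125))*183 = -18/25*183 = -3294/25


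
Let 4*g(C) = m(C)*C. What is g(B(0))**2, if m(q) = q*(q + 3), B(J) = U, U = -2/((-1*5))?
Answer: 289/15625 ≈ 0.018496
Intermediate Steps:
U = 2/5 (U = -2/(-5) = -2*(-1/5) = 2/5 ≈ 0.40000)
B(J) = 2/5
m(q) = q*(3 + q)
g(C) = C**2*(3 + C)/4 (g(C) = ((C*(3 + C))*C)/4 = (C**2*(3 + C))/4 = C**2*(3 + C)/4)
g(B(0))**2 = ((2/5)**2*(3 + 2/5)/4)**2 = ((1/4)*(4/25)*(17/5))**2 = (17/125)**2 = 289/15625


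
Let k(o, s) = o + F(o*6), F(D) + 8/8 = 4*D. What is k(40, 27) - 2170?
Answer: -1171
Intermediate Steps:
F(D) = -1 + 4*D
k(o, s) = -1 + 25*o (k(o, s) = o + (-1 + 4*(o*6)) = o + (-1 + 4*(6*o)) = o + (-1 + 24*o) = -1 + 25*o)
k(40, 27) - 2170 = (-1 + 25*40) - 2170 = (-1 + 1000) - 2170 = 999 - 2170 = -1171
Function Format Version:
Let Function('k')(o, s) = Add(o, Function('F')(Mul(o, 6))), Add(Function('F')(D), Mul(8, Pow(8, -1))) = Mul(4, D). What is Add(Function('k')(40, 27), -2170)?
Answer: -1171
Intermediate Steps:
Function('F')(D) = Add(-1, Mul(4, D))
Function('k')(o, s) = Add(-1, Mul(25, o)) (Function('k')(o, s) = Add(o, Add(-1, Mul(4, Mul(o, 6)))) = Add(o, Add(-1, Mul(4, Mul(6, o)))) = Add(o, Add(-1, Mul(24, o))) = Add(-1, Mul(25, o)))
Add(Function('k')(40, 27), -2170) = Add(Add(-1, Mul(25, 40)), -2170) = Add(Add(-1, 1000), -2170) = Add(999, -2170) = -1171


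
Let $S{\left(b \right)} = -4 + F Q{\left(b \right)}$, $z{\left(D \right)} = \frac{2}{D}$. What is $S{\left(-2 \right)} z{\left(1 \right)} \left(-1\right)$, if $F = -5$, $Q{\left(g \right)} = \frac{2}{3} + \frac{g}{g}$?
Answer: $\frac{74}{3} \approx 24.667$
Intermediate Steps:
$Q{\left(g \right)} = \frac{5}{3}$ ($Q{\left(g \right)} = 2 \cdot \frac{1}{3} + 1 = \frac{2}{3} + 1 = \frac{5}{3}$)
$S{\left(b \right)} = - \frac{37}{3}$ ($S{\left(b \right)} = -4 - \frac{25}{3} = - \frac{37}{3}$)
$S{\left(-2 \right)} z{\left(1 \right)} \left(-1\right) = - \frac{37 \cdot \frac{2}{1}}{3} \left(-1\right) = - \frac{37 \cdot 2 \cdot 1}{3} \left(-1\right) = \left(- \frac{37}{3}\right) 2 \left(-1\right) = \left(- \frac{74}{3}\right) \left(-1\right) = \frac{74}{3}$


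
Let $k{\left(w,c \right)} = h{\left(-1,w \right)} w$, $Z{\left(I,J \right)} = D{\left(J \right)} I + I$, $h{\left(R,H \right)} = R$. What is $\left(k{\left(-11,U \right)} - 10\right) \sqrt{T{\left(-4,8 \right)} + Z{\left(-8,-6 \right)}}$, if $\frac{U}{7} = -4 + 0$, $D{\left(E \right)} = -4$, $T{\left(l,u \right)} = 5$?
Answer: $\sqrt{29} \approx 5.3852$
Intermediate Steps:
$U = -28$ ($U = 7 \left(-4 + 0\right) = 7 \left(-4\right) = -28$)
$Z{\left(I,J \right)} = - 3 I$ ($Z{\left(I,J \right)} = - 4 I + I = - 3 I$)
$k{\left(w,c \right)} = - w$
$\left(k{\left(-11,U \right)} - 10\right) \sqrt{T{\left(-4,8 \right)} + Z{\left(-8,-6 \right)}} = \left(\left(-1\right) \left(-11\right) - 10\right) \sqrt{5 - -24} = \left(11 - 10\right) \sqrt{5 + 24} = 1 \sqrt{29} = \sqrt{29}$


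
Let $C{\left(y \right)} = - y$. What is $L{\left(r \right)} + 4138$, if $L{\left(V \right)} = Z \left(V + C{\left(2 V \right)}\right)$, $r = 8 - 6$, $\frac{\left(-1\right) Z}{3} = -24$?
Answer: $3994$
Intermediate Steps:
$Z = 72$ ($Z = \left(-3\right) \left(-24\right) = 72$)
$r = 2$
$L{\left(V \right)} = - 72 V$ ($L{\left(V \right)} = 72 \left(V - 2 V\right) = 72 \left(- V\right) = - 72 V$)
$L{\left(r \right)} + 4138 = \left(-72\right) 2 + 4138 = -144 + 4138 = 3994$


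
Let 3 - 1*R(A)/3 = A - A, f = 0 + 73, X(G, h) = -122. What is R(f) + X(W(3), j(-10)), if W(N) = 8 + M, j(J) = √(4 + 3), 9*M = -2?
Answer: -113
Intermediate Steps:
M = -2/9 (M = (⅑)*(-2) = -2/9 ≈ -0.22222)
j(J) = √7
W(N) = 70/9 (W(N) = 8 - 2/9 = 70/9)
f = 73
R(A) = 9 (R(A) = 9 - 3*(A - A) = 9 - 3*0 = 9 + 0 = 9)
R(f) + X(W(3), j(-10)) = 9 - 122 = -113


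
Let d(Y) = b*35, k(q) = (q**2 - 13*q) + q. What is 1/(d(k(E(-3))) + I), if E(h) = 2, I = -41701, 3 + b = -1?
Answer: -1/41841 ≈ -2.3900e-5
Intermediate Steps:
b = -4 (b = -3 - 1 = -4)
k(q) = q**2 - 12*q
d(Y) = -140 (d(Y) = -4*35 = -140)
1/(d(k(E(-3))) + I) = 1/(-140 - 41701) = 1/(-41841) = -1/41841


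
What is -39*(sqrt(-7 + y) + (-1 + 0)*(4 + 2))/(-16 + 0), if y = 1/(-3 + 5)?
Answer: -117/8 + 39*I*sqrt(26)/32 ≈ -14.625 + 6.2144*I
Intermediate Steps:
y = 1/2 ≈ 0.50000
-39*(sqrt(-7 + y) + (-1 + 0)*(4 + 2))/(-16 + 0) = -39*(sqrt(-7 + 1/2) + (-1 + 0)*(4 + 2))/(-16 + 0) = -39*(sqrt(-13/2) - 1*6)/(-16) = -39*(I*sqrt(26)/2 - 6)*(-1)/16 = -39*(-6 + I*sqrt(26)/2)*(-1)/16 = -39*(3/8 - I*sqrt(26)/32) = -117/8 + 39*I*sqrt(26)/32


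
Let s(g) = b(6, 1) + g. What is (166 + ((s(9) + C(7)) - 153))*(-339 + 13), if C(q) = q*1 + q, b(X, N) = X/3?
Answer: -12388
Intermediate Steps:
b(X, N) = X/3 (b(X, N) = X*(1/3) = X/3)
C(q) = 2*q (C(q) = q + q = 2*q)
s(g) = 2 + g (s(g) = (1/3)*6 + g = 2 + g)
(166 + ((s(9) + C(7)) - 153))*(-339 + 13) = (166 + (((2 + 9) + 2*7) - 153))*(-339 + 13) = (166 + ((11 + 14) - 153))*(-326) = (166 + (25 - 153))*(-326) = (166 - 128)*(-326) = 38*(-326) = -12388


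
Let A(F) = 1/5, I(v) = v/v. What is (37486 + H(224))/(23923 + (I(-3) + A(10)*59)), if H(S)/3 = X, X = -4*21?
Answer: 186170/119679 ≈ 1.5556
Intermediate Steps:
X = -84
H(S) = -252 (H(S) = 3*(-84) = -252)
I(v) = 1
A(F) = ⅕
(37486 + H(224))/(23923 + (I(-3) + A(10)*59)) = (37486 - 252)/(23923 + (1 + (⅕)*59)) = 37234/(23923 + (1 + 59/5)) = 37234/(23923 + 64/5) = 37234/(119679/5) = 37234*(5/119679) = 186170/119679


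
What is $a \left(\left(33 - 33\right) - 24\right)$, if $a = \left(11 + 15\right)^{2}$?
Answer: $-16224$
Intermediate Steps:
$a = 676$ ($a = 26^{2} = 676$)
$a \left(\left(33 - 33\right) - 24\right) = 676 \left(\left(33 - 33\right) - 24\right) = 676 \left(0 - 24\right) = 676 \left(-24\right) = -16224$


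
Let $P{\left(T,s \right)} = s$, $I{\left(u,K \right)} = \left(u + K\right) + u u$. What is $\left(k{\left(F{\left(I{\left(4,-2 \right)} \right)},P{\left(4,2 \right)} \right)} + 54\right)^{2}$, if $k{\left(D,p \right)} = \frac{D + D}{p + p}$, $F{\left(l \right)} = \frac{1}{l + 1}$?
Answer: $\frac{4214809}{1444} \approx 2918.8$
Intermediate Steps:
$I{\left(u,K \right)} = K + u + u^{2}$ ($I{\left(u,K \right)} = \left(K + u\right) + u^{2} = K + u + u^{2}$)
$F{\left(l \right)} = \frac{1}{1 + l}$
$k{\left(D,p \right)} = \frac{D}{p}$ ($k{\left(D,p \right)} = \frac{2 D}{2 p} = 2 D \frac{1}{2 p} = \frac{D}{p}$)
$\left(k{\left(F{\left(I{\left(4,-2 \right)} \right)},P{\left(4,2 \right)} \right)} + 54\right)^{2} = \left(\frac{1}{\left(1 + \left(-2 + 4 + 4^{2}\right)\right) 2} + 54\right)^{2} = \left(\frac{1}{1 + \left(-2 + 4 + 16\right)} \frac{1}{2} + 54\right)^{2} = \left(\frac{1}{1 + 18} \cdot \frac{1}{2} + 54\right)^{2} = \left(\frac{1}{19} \cdot \frac{1}{2} + 54\right)^{2} = \left(\frac{1}{38} + 54\right)^{2} = \left(\frac{2053}{38}\right)^{2} = \frac{4214809}{1444}$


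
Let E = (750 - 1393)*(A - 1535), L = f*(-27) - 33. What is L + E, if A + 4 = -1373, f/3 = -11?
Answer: 1873274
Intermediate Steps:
f = -33 (f = 3*(-11) = -33)
L = 858 (L = -33*(-27) - 33 = 891 - 33 = 858)
A = -1377 (A = -4 - 1373 = -1377)
E = 1872416 (E = (750 - 1393)*(-1377 - 1535) = -643*(-2912) = 1872416)
L + E = 858 + 1872416 = 1873274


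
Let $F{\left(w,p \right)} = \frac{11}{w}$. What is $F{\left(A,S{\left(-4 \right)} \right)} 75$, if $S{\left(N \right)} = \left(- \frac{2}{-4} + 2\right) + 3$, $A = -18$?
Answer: $- \frac{275}{6} \approx -45.833$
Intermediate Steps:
$S{\left(N \right)} = \frac{11}{2}$ ($S{\left(N \right)} = \left(\left(-2\right) \left(- \frac{1}{4}\right) + 2\right) + 3 = \left(\frac{1}{2} + 2\right) + 3 = \frac{5}{2} + 3 = \frac{11}{2}$)
$F{\left(A,S{\left(-4 \right)} \right)} 75 = \frac{11}{-18} \cdot 75 = 11 \left(- \frac{1}{18}\right) 75 = \left(- \frac{11}{18}\right) 75 = - \frac{275}{6}$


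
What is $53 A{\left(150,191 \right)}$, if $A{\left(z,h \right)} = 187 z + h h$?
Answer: $3420143$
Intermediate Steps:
$A{\left(z,h \right)} = h^{2} + 187 z$ ($A{\left(z,h \right)} = 187 z + h^{2} = h^{2} + 187 z$)
$53 A{\left(150,191 \right)} = 53 \left(191^{2} + 187 \cdot 150\right) = 53 \left(36481 + 28050\right) = 53 \cdot 64531 = 3420143$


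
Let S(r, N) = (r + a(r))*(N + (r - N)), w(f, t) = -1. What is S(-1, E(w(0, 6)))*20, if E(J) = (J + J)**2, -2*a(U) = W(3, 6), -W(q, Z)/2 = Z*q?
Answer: -340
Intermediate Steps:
W(q, Z) = -2*Z*q
a(U) = 18 (a(U) = -(-1)*6*3 = -1/2*(-36) = 18)
E(J) = 4*J**2 (E(J) = (2*J)**2 = 4*J**2)
S(r, N) = r*(18 + r) (S(r, N) = (r + 18)*(N + (r - N)) = (18 + r)*r = r*(18 + r))
S(-1, E(w(0, 6)))*20 = -(18 - 1)*20 = -1*17*20 = -17*20 = -340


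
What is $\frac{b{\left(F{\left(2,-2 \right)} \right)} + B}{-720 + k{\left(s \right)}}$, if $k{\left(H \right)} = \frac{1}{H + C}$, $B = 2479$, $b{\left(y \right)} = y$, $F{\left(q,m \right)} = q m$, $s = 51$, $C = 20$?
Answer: $- \frac{175725}{51119} \approx -3.4376$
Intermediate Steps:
$F{\left(q,m \right)} = m q$
$k{\left(H \right)} = \frac{1}{20 + H}$ ($k{\left(H \right)} = \frac{1}{H + 20} = \frac{1}{20 + H}$)
$\frac{b{\left(F{\left(2,-2 \right)} \right)} + B}{-720 + k{\left(s \right)}} = \frac{\left(-2\right) 2 + 2479}{-720 + \frac{1}{20 + 51}} = \frac{-4 + 2479}{-720 + \frac{1}{71}} = \frac{2475}{-720 + \frac{1}{71}} = \frac{2475}{- \frac{51119}{71}} = 2475 \left(- \frac{71}{51119}\right) = - \frac{175725}{51119}$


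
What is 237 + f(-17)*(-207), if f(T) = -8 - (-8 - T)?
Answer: 3756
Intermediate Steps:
f(T) = T (f(T) = -8 + (8 + T) = T)
237 + f(-17)*(-207) = 237 - 17*(-207) = 237 + 3519 = 3756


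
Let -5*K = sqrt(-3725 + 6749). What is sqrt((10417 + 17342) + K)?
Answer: sqrt(693975 - 60*sqrt(21))/5 ≈ 166.58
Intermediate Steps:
K = -12*sqrt(21)/5 (K = -sqrt(-3725 + 6749)/5 = -12*sqrt(21)/5 ≈ -10.998)
sqrt((10417 + 17342) + K) = sqrt((10417 + 17342) - 12*sqrt(21)/5) = sqrt(27759 - 12*sqrt(21)/5)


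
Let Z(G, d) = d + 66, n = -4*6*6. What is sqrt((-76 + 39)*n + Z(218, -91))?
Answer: sqrt(5303) ≈ 72.822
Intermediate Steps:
n = -144 (n = -24*6 = -144)
Z(G, d) = 66 + d
sqrt((-76 + 39)*n + Z(218, -91)) = sqrt((-76 + 39)*(-144) + (66 - 91)) = sqrt(-37*(-144) - 25) = sqrt(5328 - 25) = sqrt(5303)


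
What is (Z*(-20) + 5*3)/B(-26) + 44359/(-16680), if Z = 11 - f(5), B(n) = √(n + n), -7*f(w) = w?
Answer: -44359/16680 + 1535*I*√13/182 ≈ -2.6594 + 30.409*I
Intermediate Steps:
f(w) = -w/7
B(n) = √2*√n (B(n) = √(2*n) = √2*√n)
Z = 82/7 (Z = 11 - (-1)*5/7 = 11 - 1*(-5/7) = 11 + 5/7 = 82/7 ≈ 11.714)
(Z*(-20) + 5*3)/B(-26) + 44359/(-16680) = ((82/7)*(-20) + 5*3)/((√2*√(-26))) + 44359/(-16680) = (-1640/7 + 15)/((√2*(I*√26))) + 44359*(-1/16680) = -1535*(-I*√13/26)/7 - 44359/16680 = -(-1535)*I*√13/182 - 44359/16680 = 1535*I*√13/182 - 44359/16680 = -44359/16680 + 1535*I*√13/182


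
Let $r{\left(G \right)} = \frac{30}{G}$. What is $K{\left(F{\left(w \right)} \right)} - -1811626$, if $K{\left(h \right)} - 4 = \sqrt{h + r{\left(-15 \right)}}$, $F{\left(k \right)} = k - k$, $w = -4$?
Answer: $1811630 + i \sqrt{2} \approx 1.8116 \cdot 10^{6} + 1.4142 i$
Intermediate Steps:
$F{\left(k \right)} = 0$
$K{\left(h \right)} = 4 + \sqrt{-2 + h}$ ($K{\left(h \right)} = 4 + \sqrt{h + \frac{30}{-15}} = 4 + \sqrt{h + 30 \left(- \frac{1}{15}\right)} = 4 + \sqrt{h - 2} = 4 + \sqrt{-2 + h}$)
$K{\left(F{\left(w \right)} \right)} - -1811626 = \left(4 + \sqrt{-2 + 0}\right) - -1811626 = \left(4 + \sqrt{-2}\right) + 1811626 = \left(4 + i \sqrt{2}\right) + 1811626 = 1811630 + i \sqrt{2}$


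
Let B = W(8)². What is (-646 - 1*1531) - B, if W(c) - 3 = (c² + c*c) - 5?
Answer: -18053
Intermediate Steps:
W(c) = -2 + 2*c² (W(c) = 3 + ((c² + c*c) - 5) = 3 + ((c² + c²) - 5) = 3 + (2*c² - 5) = 3 + (-5 + 2*c²) = -2 + 2*c²)
B = 15876 (B = (-2 + 2*8²)² = (-2 + 2*64)² = (-2 + 128)² = 126² = 15876)
(-646 - 1*1531) - B = (-646 - 1*1531) - 1*15876 = (-646 - 1531) - 15876 = -2177 - 15876 = -18053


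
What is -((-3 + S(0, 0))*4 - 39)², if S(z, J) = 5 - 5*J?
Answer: -961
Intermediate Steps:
-((-3 + S(0, 0))*4 - 39)² = -((-3 + (5 - 5*0))*4 - 39)² = -((-3 + (5 + 0))*4 - 39)² = -((-3 + 5)*4 - 39)² = -(2*4 - 39)² = -(8 - 39)² = -1*(-31)² = -1*961 = -961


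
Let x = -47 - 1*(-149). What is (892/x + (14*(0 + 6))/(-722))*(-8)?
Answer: -1270912/18411 ≈ -69.030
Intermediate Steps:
x = 102 (x = -47 + 149 = 102)
(892/x + (14*(0 + 6))/(-722))*(-8) = (892/102 + (14*(0 + 6))/(-722))*(-8) = (892*(1/102) + (14*6)*(-1/722))*(-8) = (446/51 + 84*(-1/722))*(-8) = (446/51 - 42/361)*(-8) = (158864/18411)*(-8) = -1270912/18411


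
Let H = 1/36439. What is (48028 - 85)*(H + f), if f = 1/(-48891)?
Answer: 198995412/593846383 ≈ 0.33510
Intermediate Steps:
H = 1/36439 ≈ 2.7443e-5
f = -1/48891 ≈ -2.0454e-5
(48028 - 85)*(H + f) = (48028 - 85)*(1/36439 - 1/48891) = 47943*(12452/1781539149) = 198995412/593846383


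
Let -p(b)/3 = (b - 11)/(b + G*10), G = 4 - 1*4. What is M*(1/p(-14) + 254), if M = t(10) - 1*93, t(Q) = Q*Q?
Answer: 133252/75 ≈ 1776.7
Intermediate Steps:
t(Q) = Q²
G = 0 (G = 4 - 4 = 0)
M = 7 (M = 10² - 1*93 = 100 - 93 = 7)
p(b) = -3*(-11 + b)/b (p(b) = -3*(b - 11)/(b + 0*10) = -3*(-11 + b)/(b + 0) = -3*(-11 + b)/b)
M*(1/p(-14) + 254) = 7*(1/(-3 + 33/(-14)) + 254) = 7*(1/(-3 + 33*(-1/14)) + 254) = 7*(1/(-3 - 33/14) + 254) = 7*(1/(-75/14) + 254) = 7*(-14/75 + 254) = 7*(19036/75) = 133252/75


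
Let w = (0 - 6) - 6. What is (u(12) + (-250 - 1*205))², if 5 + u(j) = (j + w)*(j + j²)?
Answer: 211600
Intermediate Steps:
w = -12 (w = -6 - 6 = -12)
u(j) = -5 + (-12 + j)*(j + j²) (u(j) = -5 + (j - 12)*(j + j²) = -5 + (-12 + j)*(j + j²))
(u(12) + (-250 - 1*205))² = ((-5 + 12³ - 12*12 - 11*12²) + (-250 - 1*205))² = ((-5 + 1728 - 144 - 11*144) + (-250 - 205))² = ((-5 + 1728 - 144 - 1584) - 455)² = (-5 - 455)² = (-460)² = 211600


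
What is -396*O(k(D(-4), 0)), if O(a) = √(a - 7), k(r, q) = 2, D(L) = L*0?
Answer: -396*I*√5 ≈ -885.48*I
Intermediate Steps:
D(L) = 0
O(a) = √(-7 + a)
-396*O(k(D(-4), 0)) = -396*√(-7 + 2) = -396*I*√5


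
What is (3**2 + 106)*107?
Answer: 12305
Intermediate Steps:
(3**2 + 106)*107 = (9 + 106)*107 = 115*107 = 12305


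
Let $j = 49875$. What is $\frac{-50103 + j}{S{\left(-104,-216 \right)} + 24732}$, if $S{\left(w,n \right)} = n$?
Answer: $- \frac{19}{2043} \approx -0.0093001$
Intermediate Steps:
$\frac{-50103 + j}{S{\left(-104,-216 \right)} + 24732} = \frac{-50103 + 49875}{-216 + 24732} = - \frac{228}{24516} = \left(-228\right) \frac{1}{24516} = - \frac{19}{2043}$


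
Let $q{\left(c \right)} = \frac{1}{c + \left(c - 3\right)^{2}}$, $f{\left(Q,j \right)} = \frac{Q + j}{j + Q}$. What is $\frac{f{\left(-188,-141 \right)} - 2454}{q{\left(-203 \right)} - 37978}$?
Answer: $\frac{103597549}{1603924873} \approx 0.06459$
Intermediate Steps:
$f{\left(Q,j \right)} = 1$ ($f{\left(Q,j \right)} = \frac{Q + j}{Q + j} = 1$)
$q{\left(c \right)} = \frac{1}{c + \left(-3 + c\right)^{2}}$
$\frac{f{\left(-188,-141 \right)} - 2454}{q{\left(-203 \right)} - 37978} = \frac{1 - 2454}{\frac{1}{-203 + \left(-3 - 203\right)^{2}} - 37978} = - \frac{2453}{\frac{1}{-203 + \left(-206\right)^{2}} - 37978} = - \frac{2453}{\frac{1}{-203 + 42436} - 37978} = - \frac{2453}{\frac{1}{42233} - 37978} = - \frac{2453}{- \frac{1603924873}{42233}} = \left(-2453\right) \left(- \frac{42233}{1603924873}\right) = \frac{103597549}{1603924873}$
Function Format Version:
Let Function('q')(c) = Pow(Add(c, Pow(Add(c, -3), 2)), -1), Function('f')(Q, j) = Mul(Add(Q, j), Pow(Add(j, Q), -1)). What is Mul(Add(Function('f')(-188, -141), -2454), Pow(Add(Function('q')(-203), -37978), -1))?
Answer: Rational(103597549, 1603924873) ≈ 0.064590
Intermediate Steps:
Function('f')(Q, j) = 1 (Function('f')(Q, j) = Mul(Add(Q, j), Pow(Add(Q, j), -1)) = 1)
Function('q')(c) = Pow(Add(c, Pow(Add(-3, c), 2)), -1)
Mul(Add(Function('f')(-188, -141), -2454), Pow(Add(Function('q')(-203), -37978), -1)) = Mul(Add(1, -2454), Pow(Add(Pow(Add(-203, Pow(Add(-3, -203), 2)), -1), -37978), -1)) = Mul(-2453, Pow(Add(Pow(Add(-203, Pow(-206, 2)), -1), -37978), -1)) = Mul(-2453, Pow(Add(Pow(Add(-203, 42436), -1), -37978), -1)) = Mul(-2453, Pow(Add(Pow(42233, -1), -37978), -1)) = Mul(-2453, Pow(Add(Rational(1, 42233), -37978), -1)) = Mul(-2453, Pow(Rational(-1603924873, 42233), -1)) = Mul(-2453, Rational(-42233, 1603924873)) = Rational(103597549, 1603924873)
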